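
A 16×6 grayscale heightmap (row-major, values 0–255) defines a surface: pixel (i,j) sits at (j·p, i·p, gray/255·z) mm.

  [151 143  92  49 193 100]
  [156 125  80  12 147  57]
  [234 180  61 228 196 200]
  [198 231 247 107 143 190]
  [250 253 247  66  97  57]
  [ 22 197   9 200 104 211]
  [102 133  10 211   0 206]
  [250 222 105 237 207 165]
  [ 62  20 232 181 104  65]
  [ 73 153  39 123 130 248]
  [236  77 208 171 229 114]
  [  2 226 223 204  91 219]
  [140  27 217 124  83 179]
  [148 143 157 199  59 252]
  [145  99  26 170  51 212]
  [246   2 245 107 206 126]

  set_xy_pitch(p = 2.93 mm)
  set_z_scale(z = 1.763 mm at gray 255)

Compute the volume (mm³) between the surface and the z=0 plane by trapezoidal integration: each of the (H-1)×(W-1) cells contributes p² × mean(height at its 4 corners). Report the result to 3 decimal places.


634.594

height_mm = gray/255 × 1.763; cell vol = 2.93² × mean(4 corners)
unit = 2.93² × 1.763 / (4×255) = 0.0148384 mm³ per gray-sum
row 0: Σ corner-gray over 5 cells = 2146  → 31.8432
row 1: Σ corner-gray over 5 cells = 2705  → 40.1379
row 2: Σ corner-gray over 5 cells = 3608  → 53.5370
row 3: Σ corner-gray over 5 cells = 3477  → 51.5932
row 4: Σ corner-gray over 5 cells = 2886  → 42.8237
row 5: Σ corner-gray over 5 cells = 2269  → 33.6684
row 6: Σ corner-gray over 5 cells = 2973  → 44.1146
row 7: Σ corner-gray over 5 cells = 3158  → 46.8597
row 8: Σ corner-gray over 5 cells = 2412  → 35.7902
row 9: Σ corner-gray over 5 cells = 2931  → 43.4914
row 10: Σ corner-gray over 5 cells = 3429  → 50.8809
row 11: Σ corner-gray over 5 cells = 2930  → 43.4765
row 12: Σ corner-gray over 5 cells = 2737  → 40.6127
row 13: Σ corner-gray over 5 cells = 2565  → 38.0605
row 14: Σ corner-gray over 5 cells = 2541  → 37.7044
Σ rows: total corner-gray = 42767  → 634.5943 mm³


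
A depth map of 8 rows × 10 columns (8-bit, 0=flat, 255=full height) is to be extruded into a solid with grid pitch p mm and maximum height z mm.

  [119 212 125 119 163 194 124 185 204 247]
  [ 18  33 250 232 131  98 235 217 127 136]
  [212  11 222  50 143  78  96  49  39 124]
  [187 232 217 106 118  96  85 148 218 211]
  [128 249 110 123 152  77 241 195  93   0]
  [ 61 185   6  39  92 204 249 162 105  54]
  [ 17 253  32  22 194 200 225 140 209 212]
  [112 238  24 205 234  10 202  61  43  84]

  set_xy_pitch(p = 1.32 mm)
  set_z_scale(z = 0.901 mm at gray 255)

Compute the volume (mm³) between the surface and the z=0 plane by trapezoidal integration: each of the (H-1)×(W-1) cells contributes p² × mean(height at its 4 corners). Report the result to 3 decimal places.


height_mm = gray/255 × 0.901; cell vol = 1.32² × mean(4 corners)
unit = 1.32² × 0.901 / (4×255) = 0.00153912 mm³ per gray-sum
row 0: Σ corner-gray over 9 cells = 5818  → 8.9546
row 1: Σ corner-gray over 9 cells = 4512  → 6.9445
row 2: Σ corner-gray over 9 cells = 4550  → 7.0030
row 3: Σ corner-gray over 9 cells = 5446  → 8.3820
row 4: Σ corner-gray over 9 cells = 4807  → 7.3985
row 5: Σ corner-gray over 9 cells = 4978  → 7.6617
row 6: Σ corner-gray over 9 cells = 5009  → 7.7095
Σ rows: total corner-gray = 35120  → 54.0539 mm³

54.054


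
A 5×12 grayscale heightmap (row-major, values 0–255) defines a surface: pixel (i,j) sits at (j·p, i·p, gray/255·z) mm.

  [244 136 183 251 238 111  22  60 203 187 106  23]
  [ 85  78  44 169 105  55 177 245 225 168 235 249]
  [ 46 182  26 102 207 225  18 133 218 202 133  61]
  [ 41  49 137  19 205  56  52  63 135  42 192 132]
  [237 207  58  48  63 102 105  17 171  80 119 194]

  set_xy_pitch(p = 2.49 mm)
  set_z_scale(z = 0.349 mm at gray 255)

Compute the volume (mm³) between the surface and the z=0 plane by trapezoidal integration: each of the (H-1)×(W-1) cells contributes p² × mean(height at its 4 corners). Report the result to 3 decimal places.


47.621

height_mm = gray/255 × 0.349; cell vol = 2.49² × mean(4 corners)
unit = 2.49² × 0.349 / (4×255) = 0.00212141 mm³ per gray-sum
row 0: Σ corner-gray over 11 cells = 6597  → 13.9949
row 1: Σ corner-gray over 11 cells = 6335  → 13.4391
row 2: Σ corner-gray over 11 cells = 5072  → 10.7598
row 3: Σ corner-gray over 11 cells = 4444  → 9.4275
Σ rows: total corner-gray = 22448  → 47.6213 mm³


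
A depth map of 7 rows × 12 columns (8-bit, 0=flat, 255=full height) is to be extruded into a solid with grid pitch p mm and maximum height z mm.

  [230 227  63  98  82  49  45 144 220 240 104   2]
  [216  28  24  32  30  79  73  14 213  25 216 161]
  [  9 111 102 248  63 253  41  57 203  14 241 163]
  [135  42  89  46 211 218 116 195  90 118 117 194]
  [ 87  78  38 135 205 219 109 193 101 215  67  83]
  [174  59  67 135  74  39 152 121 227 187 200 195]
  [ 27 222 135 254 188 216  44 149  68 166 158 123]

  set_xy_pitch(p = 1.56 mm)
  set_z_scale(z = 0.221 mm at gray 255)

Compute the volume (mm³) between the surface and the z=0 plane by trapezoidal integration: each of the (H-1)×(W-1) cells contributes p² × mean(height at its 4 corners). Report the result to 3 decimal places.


height_mm = gray/255 × 0.221; cell vol = 1.56² × mean(4 corners)
unit = 1.56² × 0.221 / (4×255) = 0.00052728 mm³ per gray-sum
row 0: Σ corner-gray over 11 cells = 4621  → 2.4366
row 1: Σ corner-gray over 11 cells = 4683  → 2.4693
row 2: Σ corner-gray over 11 cells = 5651  → 2.9797
row 3: Σ corner-gray over 11 cells = 5703  → 3.0071
row 4: Σ corner-gray over 11 cells = 5781  → 3.0482
row 5: Σ corner-gray over 11 cells = 6241  → 3.2908
Σ rows: total corner-gray = 32680  → 17.2315 mm³

17.232


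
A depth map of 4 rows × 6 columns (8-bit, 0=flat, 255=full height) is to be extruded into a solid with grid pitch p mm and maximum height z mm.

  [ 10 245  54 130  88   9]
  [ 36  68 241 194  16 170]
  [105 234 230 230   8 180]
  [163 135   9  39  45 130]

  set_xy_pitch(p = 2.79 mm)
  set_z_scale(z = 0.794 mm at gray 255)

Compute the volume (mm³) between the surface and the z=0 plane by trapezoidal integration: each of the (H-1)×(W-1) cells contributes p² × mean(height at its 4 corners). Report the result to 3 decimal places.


46.463

height_mm = gray/255 × 0.794; cell vol = 2.79² × mean(4 corners)
unit = 2.79² × 0.794 / (4×255) = 0.00605939 mm³ per gray-sum
row 0: Σ corner-gray over 5 cells = 2297  → 13.9184
row 1: Σ corner-gray over 5 cells = 2933  → 17.7722
row 2: Σ corner-gray over 5 cells = 2438  → 14.7728
Σ rows: total corner-gray = 7668  → 46.4634 mm³


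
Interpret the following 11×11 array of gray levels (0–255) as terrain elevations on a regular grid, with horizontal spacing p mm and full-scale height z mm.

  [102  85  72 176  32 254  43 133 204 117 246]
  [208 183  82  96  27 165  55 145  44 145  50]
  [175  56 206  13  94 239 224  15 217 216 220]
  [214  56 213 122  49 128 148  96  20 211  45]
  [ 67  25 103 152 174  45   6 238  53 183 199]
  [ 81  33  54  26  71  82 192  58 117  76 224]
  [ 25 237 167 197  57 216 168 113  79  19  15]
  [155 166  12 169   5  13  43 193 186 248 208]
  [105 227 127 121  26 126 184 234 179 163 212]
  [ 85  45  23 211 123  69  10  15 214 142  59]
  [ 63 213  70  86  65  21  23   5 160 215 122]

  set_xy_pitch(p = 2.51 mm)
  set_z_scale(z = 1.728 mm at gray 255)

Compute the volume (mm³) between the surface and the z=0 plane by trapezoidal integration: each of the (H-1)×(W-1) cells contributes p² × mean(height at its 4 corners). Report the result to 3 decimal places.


502.650

height_mm = gray/255 × 1.728; cell vol = 2.51² × mean(4 corners)
unit = 2.51² × 1.728 / (4×255) = 0.0106731 mm³ per gray-sum
row 0: Σ corner-gray over 10 cells = 4722  → 50.3984
row 1: Σ corner-gray over 10 cells = 5097  → 54.4008
row 2: Σ corner-gray over 10 cells = 5300  → 56.5675
row 3: Σ corner-gray over 10 cells = 4569  → 48.7654
row 4: Σ corner-gray over 10 cells = 3947  → 42.1268
row 5: Σ corner-gray over 10 cells = 4269  → 45.5635
row 6: Σ corner-gray over 10 cells = 4979  → 53.1414
row 7: Σ corner-gray over 10 cells = 5524  → 58.9583
row 8: Σ corner-gray over 10 cells = 4939  → 52.7145
row 9: Σ corner-gray over 10 cells = 3749  → 40.0135
Σ rows: total corner-gray = 47095  → 502.6501 mm³


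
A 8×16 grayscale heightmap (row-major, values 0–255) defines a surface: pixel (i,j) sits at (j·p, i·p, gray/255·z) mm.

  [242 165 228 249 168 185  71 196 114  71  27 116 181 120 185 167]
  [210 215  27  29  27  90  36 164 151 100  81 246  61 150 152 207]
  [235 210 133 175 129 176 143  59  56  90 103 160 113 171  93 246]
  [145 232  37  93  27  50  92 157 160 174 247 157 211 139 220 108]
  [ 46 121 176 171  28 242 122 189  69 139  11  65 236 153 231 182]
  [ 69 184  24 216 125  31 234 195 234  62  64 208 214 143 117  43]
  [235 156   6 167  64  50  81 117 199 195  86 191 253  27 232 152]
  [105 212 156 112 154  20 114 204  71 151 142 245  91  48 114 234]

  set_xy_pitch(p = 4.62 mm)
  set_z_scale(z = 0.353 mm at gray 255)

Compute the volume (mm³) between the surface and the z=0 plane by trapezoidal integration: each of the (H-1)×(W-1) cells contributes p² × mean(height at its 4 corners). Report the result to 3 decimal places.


420.902

height_mm = gray/255 × 0.353; cell vol = 4.62² × mean(4 corners)
unit = 4.62² × 0.353 / (4×255) = 0.00738684 mm³ per gray-sum
row 0: Σ corner-gray over 15 cells = 8036  → 59.3606
row 1: Σ corner-gray over 15 cells = 7578  → 55.9774
row 2: Σ corner-gray over 15 cells = 8348  → 61.6653
row 3: Σ corner-gray over 15 cells = 8379  → 61.8943
row 4: Σ corner-gray over 15 cells = 8348  → 61.6653
row 5: Σ corner-gray over 15 cells = 8249  → 60.9340
row 6: Σ corner-gray over 15 cells = 8042  → 59.4049
Σ rows: total corner-gray = 56980  → 420.9019 mm³


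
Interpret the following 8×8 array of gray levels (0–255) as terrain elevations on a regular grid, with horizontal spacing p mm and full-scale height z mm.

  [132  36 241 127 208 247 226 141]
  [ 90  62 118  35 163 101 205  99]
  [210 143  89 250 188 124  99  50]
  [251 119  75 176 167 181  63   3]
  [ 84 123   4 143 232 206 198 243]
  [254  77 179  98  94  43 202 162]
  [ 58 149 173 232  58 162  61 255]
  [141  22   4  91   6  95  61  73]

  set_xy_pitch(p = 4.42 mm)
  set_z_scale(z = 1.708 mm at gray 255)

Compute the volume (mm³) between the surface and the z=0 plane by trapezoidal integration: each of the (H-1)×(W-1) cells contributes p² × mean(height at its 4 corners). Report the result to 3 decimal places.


height_mm = gray/255 × 1.708; cell vol = 4.42² × mean(4 corners)
unit = 4.42² × 1.708 / (4×255) = 0.0327139 mm³ per gray-sum
row 0: Σ corner-gray over 7 cells = 4000  → 130.8556
row 1: Σ corner-gray over 7 cells = 3603  → 117.8682
row 2: Σ corner-gray over 7 cells = 3862  → 126.3411
row 3: Σ corner-gray over 7 cells = 3955  → 129.3834
row 4: Σ corner-gray over 7 cells = 3941  → 128.9255
row 5: Σ corner-gray over 7 cells = 3785  → 123.8221
row 6: Σ corner-gray over 7 cells = 2755  → 90.1268
Σ rows: total corner-gray = 25901  → 847.3226 mm³

847.323


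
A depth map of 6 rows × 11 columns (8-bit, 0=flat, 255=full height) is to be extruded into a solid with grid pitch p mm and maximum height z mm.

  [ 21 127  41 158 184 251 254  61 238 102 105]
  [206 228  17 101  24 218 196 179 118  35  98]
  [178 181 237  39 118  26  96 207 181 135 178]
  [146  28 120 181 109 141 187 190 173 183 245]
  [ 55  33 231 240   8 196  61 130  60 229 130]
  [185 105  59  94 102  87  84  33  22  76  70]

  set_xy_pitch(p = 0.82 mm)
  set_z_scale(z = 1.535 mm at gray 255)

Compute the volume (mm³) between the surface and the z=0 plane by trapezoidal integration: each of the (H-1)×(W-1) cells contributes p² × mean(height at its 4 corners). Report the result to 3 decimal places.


height_mm = gray/255 × 1.535; cell vol = 0.82² × mean(4 corners)
unit = 0.82² × 1.535 / (4×255) = 0.0010119 mm³ per gray-sum
row 0: Σ corner-gray over 10 cells = 5494  → 5.5594
row 1: Σ corner-gray over 10 cells = 5332  → 5.3954
row 2: Σ corner-gray over 10 cells = 5811  → 5.8801
row 3: Σ corner-gray over 10 cells = 5576  → 5.6423
row 4: Σ corner-gray over 10 cells = 4140  → 4.1892
Σ rows: total corner-gray = 26353  → 26.6665 mm³

26.666


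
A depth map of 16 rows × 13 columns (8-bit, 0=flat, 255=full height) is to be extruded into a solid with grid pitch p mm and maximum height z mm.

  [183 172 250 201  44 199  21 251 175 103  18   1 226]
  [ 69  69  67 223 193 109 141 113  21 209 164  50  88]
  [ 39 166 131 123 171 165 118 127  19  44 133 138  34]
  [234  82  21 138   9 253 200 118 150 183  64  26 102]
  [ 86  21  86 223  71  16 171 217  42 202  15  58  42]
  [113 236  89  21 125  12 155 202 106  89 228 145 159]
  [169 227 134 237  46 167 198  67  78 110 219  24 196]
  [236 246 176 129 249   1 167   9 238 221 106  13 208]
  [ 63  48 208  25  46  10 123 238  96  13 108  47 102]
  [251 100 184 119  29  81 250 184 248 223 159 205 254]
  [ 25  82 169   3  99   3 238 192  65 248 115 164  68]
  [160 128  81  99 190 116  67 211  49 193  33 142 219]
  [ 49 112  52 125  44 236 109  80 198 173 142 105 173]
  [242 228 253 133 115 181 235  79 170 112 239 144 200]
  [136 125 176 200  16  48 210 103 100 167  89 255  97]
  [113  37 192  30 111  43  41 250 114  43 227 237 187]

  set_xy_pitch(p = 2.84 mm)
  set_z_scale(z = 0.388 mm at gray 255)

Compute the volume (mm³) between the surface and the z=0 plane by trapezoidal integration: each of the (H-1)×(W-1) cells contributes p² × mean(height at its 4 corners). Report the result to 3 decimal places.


height_mm = gray/255 × 0.388; cell vol = 2.84² × mean(4 corners)
unit = 2.84² × 0.388 / (4×255) = 0.00306809 mm³ per gray-sum
row 0: Σ corner-gray over 12 cells = 6154  → 18.8810
row 1: Σ corner-gray over 12 cells = 5618  → 17.2365
row 2: Σ corner-gray over 12 cells = 5567  → 17.0801
row 3: Σ corner-gray over 12 cells = 5196  → 15.9418
row 4: Σ corner-gray over 12 cells = 5460  → 16.7518
row 5: Σ corner-gray over 12 cells = 6467  → 19.8413
row 6: Σ corner-gray over 12 cells = 6933  → 21.2711
row 7: Σ corner-gray over 12 cells = 5643  → 17.3132
row 8: Σ corner-gray over 12 cells = 6158  → 18.8933
row 9: Σ corner-gray over 12 cells = 6918  → 21.2251
row 10: Σ corner-gray over 12 cells = 5846  → 17.9361
row 11: Σ corner-gray over 12 cells = 5971  → 18.3196
row 12: Σ corner-gray over 12 cells = 7194  → 22.0718
row 13: Σ corner-gray over 12 cells = 7431  → 22.7990
row 14: Σ corner-gray over 12 cells = 6161  → 18.9025
Σ rows: total corner-gray = 92717  → 284.4642 mm³

284.464


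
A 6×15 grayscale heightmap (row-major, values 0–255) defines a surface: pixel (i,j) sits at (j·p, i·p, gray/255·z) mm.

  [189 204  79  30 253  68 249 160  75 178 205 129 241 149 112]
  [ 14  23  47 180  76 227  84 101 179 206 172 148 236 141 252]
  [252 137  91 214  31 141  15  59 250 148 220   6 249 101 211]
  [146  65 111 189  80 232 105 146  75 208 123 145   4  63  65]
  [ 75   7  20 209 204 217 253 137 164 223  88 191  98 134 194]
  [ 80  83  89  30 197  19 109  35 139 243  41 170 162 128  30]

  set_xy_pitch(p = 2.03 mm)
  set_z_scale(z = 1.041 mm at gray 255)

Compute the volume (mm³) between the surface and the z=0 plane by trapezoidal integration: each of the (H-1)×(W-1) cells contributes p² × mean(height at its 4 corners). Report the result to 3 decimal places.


158.350

height_mm = gray/255 × 1.041; cell vol = 2.03² × mean(4 corners)
unit = 2.03² × 1.041 / (4×255) = 0.00420574 mm³ per gray-sum
row 0: Σ corner-gray over 14 cells = 8247  → 34.6848
row 1: Σ corner-gray over 14 cells = 7693  → 32.3548
row 2: Σ corner-gray over 14 cells = 7090  → 29.8187
row 3: Σ corner-gray over 14 cells = 7462  → 31.3832
row 4: Σ corner-gray over 14 cells = 7159  → 30.1089
Σ rows: total corner-gray = 37651  → 158.3504 mm³


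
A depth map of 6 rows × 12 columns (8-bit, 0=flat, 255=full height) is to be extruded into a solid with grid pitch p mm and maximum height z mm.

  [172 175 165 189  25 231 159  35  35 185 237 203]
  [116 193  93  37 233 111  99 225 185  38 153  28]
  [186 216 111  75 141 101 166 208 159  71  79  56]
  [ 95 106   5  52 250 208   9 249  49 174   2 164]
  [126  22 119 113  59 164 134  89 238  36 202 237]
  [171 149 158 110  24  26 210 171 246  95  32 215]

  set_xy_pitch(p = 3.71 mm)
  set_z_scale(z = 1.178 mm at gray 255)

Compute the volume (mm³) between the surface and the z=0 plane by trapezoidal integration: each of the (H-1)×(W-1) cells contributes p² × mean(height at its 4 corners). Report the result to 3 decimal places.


444.887

height_mm = gray/255 × 1.178; cell vol = 3.71² × mean(4 corners)
unit = 3.71² × 1.178 / (4×255) = 0.0158962 mm³ per gray-sum
row 0: Σ corner-gray over 11 cells = 6125  → 97.3641
row 1: Σ corner-gray over 11 cells = 5774  → 91.7846
row 2: Σ corner-gray over 11 cells = 5363  → 85.2512
row 3: Σ corner-gray over 11 cells = 5182  → 82.3740
row 4: Σ corner-gray over 11 cells = 5543  → 88.1126
Σ rows: total corner-gray = 27987  → 444.8866 mm³


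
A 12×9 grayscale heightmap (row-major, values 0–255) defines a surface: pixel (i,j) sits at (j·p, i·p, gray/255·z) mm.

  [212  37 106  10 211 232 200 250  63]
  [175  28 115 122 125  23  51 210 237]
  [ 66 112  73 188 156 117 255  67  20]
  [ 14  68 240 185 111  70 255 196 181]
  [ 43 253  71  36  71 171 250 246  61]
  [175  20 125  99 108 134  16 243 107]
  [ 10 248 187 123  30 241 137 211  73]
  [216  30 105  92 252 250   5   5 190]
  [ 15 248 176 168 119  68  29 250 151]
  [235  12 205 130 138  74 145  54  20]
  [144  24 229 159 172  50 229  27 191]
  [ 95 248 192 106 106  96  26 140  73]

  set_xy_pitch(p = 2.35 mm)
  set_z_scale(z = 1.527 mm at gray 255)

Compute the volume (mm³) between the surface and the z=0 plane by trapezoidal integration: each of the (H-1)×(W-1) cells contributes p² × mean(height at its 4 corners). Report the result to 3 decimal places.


height_mm = gray/255 × 1.527; cell vol = 2.35² × mean(4 corners)
unit = 2.35² × 1.527 / (4×255) = 0.00826751 mm³ per gray-sum
row 0: Σ corner-gray over 8 cells = 4127  → 34.1200
row 1: Σ corner-gray over 8 cells = 3782  → 31.2677
row 2: Σ corner-gray over 8 cells = 4467  → 36.9310
row 3: Σ corner-gray over 8 cells = 4745  → 39.2293
row 4: Σ corner-gray over 8 cells = 4072  → 33.6653
row 5: Σ corner-gray over 8 cells = 4209  → 34.7979
row 6: Σ corner-gray over 8 cells = 4321  → 35.7239
row 7: Σ corner-gray over 8 cells = 4166  → 34.4424
row 8: Σ corner-gray over 8 cells = 4053  → 33.5082
row 9: Σ corner-gray over 8 cells = 3886  → 32.1275
row 10: Σ corner-gray over 8 cells = 4111  → 33.9877
Σ rows: total corner-gray = 45939  → 379.8010 mm³

379.801


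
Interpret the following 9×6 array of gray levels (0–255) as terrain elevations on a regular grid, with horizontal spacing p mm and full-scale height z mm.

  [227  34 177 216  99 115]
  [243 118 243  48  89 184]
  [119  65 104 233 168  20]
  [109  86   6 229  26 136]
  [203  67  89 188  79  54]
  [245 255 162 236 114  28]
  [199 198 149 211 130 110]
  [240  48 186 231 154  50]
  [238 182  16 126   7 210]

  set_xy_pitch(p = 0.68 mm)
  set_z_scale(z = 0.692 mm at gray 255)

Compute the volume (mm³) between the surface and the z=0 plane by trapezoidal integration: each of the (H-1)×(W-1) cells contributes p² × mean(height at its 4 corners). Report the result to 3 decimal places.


6.912

height_mm = gray/255 × 0.692; cell vol = 0.68² × mean(4 corners)
unit = 0.68² × 0.692 / (4×255) = 0.000313707 mm³ per gray-sum
row 0: Σ corner-gray over 5 cells = 2817  → 0.8837
row 1: Σ corner-gray over 5 cells = 2702  → 0.8476
row 2: Σ corner-gray over 5 cells = 2218  → 0.6958
row 3: Σ corner-gray over 5 cells = 2042  → 0.6406
row 4: Σ corner-gray over 5 cells = 2910  → 0.9129
row 5: Σ corner-gray over 5 cells = 3492  → 1.0955
row 6: Σ corner-gray over 5 cells = 3213  → 1.0079
row 7: Σ corner-gray over 5 cells = 2638  → 0.8276
Σ rows: total corner-gray = 22032  → 6.9116 mm³


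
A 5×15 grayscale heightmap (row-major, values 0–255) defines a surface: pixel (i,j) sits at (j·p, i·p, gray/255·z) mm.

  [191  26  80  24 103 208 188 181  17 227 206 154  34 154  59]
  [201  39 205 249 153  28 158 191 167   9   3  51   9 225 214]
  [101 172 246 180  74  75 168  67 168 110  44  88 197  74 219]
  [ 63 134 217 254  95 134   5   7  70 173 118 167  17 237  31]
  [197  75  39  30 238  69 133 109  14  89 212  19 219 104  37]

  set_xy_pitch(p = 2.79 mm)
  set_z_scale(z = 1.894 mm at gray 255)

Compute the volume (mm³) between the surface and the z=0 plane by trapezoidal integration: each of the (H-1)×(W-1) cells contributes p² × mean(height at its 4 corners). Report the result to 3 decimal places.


392.542

height_mm = gray/255 × 1.894; cell vol = 2.79² × mean(4 corners)
unit = 2.79² × 1.894 / (4×255) = 0.014454 mm³ per gray-sum
row 0: Σ corner-gray over 14 cells = 6843  → 98.9088
row 1: Σ corner-gray over 14 cells = 7035  → 101.6839
row 2: Σ corner-gray over 14 cells = 6996  → 101.1202
row 3: Σ corner-gray over 14 cells = 6284  → 90.8290
Σ rows: total corner-gray = 27158  → 392.5419 mm³


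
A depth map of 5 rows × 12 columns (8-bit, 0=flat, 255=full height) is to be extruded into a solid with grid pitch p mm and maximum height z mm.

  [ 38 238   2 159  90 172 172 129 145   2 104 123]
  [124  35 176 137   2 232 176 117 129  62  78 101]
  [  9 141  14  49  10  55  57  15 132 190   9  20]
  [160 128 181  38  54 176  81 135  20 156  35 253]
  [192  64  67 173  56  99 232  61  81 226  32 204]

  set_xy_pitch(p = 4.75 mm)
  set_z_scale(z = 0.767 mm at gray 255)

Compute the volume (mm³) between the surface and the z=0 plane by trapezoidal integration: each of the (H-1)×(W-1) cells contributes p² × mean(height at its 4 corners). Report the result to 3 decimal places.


height_mm = gray/255 × 0.767; cell vol = 4.75² × mean(4 corners)
unit = 4.75² × 0.767 / (4×255) = 0.0169661 mm³ per gray-sum
row 0: Σ corner-gray over 11 cells = 5100  → 86.5272
row 1: Σ corner-gray over 11 cells = 3886  → 65.9303
row 2: Σ corner-gray over 11 cells = 3794  → 64.3694
row 3: Σ corner-gray over 11 cells = 4999  → 84.8136
Σ rows: total corner-gray = 17779  → 301.6406 mm³

301.641


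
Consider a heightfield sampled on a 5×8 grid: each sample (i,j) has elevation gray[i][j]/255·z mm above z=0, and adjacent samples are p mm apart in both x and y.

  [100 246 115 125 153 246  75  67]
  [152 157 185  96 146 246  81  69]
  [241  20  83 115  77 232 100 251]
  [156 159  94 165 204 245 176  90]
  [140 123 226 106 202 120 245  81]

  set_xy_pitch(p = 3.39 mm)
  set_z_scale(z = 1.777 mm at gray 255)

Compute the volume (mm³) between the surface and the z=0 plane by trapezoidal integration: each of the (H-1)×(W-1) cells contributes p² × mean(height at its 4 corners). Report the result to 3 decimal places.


height_mm = gray/255 × 1.777; cell vol = 3.39² × mean(4 corners)
unit = 3.39² × 1.777 / (4×255) = 0.020021 mm³ per gray-sum
row 0: Σ corner-gray over 7 cells = 4130  → 82.6869
row 1: Σ corner-gray over 7 cells = 3789  → 75.8597
row 2: Σ corner-gray over 7 cells = 4078  → 81.6458
row 3: Σ corner-gray over 7 cells = 4597  → 92.0367
Σ rows: total corner-gray = 16594  → 332.2292 mm³

332.229


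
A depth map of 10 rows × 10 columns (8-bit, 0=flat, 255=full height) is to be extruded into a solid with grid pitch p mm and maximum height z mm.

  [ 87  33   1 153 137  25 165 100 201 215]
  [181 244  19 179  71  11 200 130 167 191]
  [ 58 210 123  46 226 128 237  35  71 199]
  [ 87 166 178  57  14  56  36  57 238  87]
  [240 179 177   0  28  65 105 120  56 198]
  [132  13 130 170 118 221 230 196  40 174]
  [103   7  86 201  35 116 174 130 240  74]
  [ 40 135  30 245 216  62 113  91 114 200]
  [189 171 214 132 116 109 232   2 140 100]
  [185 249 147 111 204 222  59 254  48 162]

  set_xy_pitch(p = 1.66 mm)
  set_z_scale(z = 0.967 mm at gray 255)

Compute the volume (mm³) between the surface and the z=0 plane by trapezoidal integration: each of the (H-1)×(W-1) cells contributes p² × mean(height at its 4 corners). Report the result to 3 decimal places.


106.600

height_mm = gray/255 × 0.967; cell vol = 1.66² × mean(4 corners)
unit = 1.66² × 0.967 / (4×255) = 0.00261242 mm³ per gray-sum
row 0: Σ corner-gray over 9 cells = 4346  → 11.3536
row 1: Σ corner-gray over 9 cells = 4823  → 12.5997
row 2: Σ corner-gray over 9 cells = 4187  → 10.9382
row 3: Σ corner-gray over 9 cells = 3676  → 9.6032
row 4: Σ corner-gray over 9 cells = 4440  → 11.5991
row 5: Σ corner-gray over 9 cells = 4697  → 12.2705
row 6: Σ corner-gray over 9 cells = 4407  → 11.5129
row 7: Σ corner-gray over 9 cells = 4773  → 12.4691
row 8: Σ corner-gray over 9 cells = 5456  → 14.2533
Σ rows: total corner-gray = 40805  → 106.5997 mm³


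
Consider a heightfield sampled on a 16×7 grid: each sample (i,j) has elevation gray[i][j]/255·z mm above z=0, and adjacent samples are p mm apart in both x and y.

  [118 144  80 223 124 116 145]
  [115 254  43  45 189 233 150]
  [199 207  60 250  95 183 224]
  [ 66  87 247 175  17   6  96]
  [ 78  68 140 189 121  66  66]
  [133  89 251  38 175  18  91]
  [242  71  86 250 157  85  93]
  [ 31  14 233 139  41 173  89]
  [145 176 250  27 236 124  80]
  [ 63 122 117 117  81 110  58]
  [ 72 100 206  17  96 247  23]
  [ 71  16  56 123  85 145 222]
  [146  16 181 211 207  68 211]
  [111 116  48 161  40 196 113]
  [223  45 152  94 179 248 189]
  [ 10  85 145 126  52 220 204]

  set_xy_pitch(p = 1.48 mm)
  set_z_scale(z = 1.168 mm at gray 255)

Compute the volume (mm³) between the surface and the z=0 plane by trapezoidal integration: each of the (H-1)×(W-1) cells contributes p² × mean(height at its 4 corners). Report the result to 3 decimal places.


height_mm = gray/255 × 1.168; cell vol = 1.48² × mean(4 corners)
unit = 1.48² × 1.168 / (4×255) = 0.00250822 mm³ per gray-sum
row 0: Σ corner-gray over 6 cells = 3430  → 8.6032
row 1: Σ corner-gray over 6 cells = 3806  → 9.5463
row 2: Σ corner-gray over 6 cells = 3239  → 8.1241
row 3: Σ corner-gray over 6 cells = 2538  → 6.3659
row 4: Σ corner-gray over 6 cells = 2678  → 6.7170
row 5: Σ corner-gray over 6 cells = 2999  → 7.5222
row 6: Σ corner-gray over 6 cells = 2953  → 7.4068
row 7: Σ corner-gray over 6 cells = 3171  → 7.9536
row 8: Σ corner-gray over 6 cells = 3066  → 7.6902
row 9: Σ corner-gray over 6 cells = 2642  → 6.6267
row 10: Σ corner-gray over 6 cells = 2570  → 6.4461
row 11: Σ corner-gray over 6 cells = 2866  → 7.1886
row 12: Σ corner-gray over 6 cells = 3069  → 7.6977
row 13: Σ corner-gray over 6 cells = 3194  → 8.0113
row 14: Σ corner-gray over 6 cells = 3318  → 8.3223
Σ rows: total corner-gray = 45539  → 114.2220 mm³

114.222


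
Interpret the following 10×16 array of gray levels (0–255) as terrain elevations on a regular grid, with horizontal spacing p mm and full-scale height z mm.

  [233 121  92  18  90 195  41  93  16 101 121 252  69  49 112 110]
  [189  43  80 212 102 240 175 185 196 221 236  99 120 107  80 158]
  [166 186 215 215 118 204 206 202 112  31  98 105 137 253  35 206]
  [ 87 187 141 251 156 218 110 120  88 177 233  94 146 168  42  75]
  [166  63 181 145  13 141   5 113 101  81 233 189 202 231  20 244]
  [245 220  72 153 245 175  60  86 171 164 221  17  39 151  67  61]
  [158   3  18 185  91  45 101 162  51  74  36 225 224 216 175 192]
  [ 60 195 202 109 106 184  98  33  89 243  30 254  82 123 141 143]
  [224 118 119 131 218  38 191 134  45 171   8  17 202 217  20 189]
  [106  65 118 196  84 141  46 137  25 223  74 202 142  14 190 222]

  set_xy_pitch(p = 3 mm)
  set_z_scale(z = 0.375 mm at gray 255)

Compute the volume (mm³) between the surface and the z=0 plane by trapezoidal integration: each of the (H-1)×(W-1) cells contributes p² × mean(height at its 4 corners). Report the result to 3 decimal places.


238.100

height_mm = gray/255 × 0.375; cell vol = 3² × mean(4 corners)
unit = 3² × 0.375 / (4×255) = 0.00330882 mm³ per gray-sum
row 0: Σ corner-gray over 15 cells = 7622  → 25.2199
row 1: Σ corner-gray over 15 cells = 9145  → 30.2592
row 2: Σ corner-gray over 15 cells = 9030  → 29.8787
row 3: Σ corner-gray over 15 cells = 8270  → 27.3640
row 4: Σ corner-gray over 15 cells = 7834  → 25.9213
row 5: Σ corner-gray over 15 cells = 7550  → 24.9816
row 6: Σ corner-gray over 15 cells = 7543  → 24.9585
row 7: Σ corner-gray over 15 cells = 7652  → 25.3191
row 8: Σ corner-gray over 15 cells = 7313  → 24.1974
Σ rows: total corner-gray = 71959  → 238.0996 mm³


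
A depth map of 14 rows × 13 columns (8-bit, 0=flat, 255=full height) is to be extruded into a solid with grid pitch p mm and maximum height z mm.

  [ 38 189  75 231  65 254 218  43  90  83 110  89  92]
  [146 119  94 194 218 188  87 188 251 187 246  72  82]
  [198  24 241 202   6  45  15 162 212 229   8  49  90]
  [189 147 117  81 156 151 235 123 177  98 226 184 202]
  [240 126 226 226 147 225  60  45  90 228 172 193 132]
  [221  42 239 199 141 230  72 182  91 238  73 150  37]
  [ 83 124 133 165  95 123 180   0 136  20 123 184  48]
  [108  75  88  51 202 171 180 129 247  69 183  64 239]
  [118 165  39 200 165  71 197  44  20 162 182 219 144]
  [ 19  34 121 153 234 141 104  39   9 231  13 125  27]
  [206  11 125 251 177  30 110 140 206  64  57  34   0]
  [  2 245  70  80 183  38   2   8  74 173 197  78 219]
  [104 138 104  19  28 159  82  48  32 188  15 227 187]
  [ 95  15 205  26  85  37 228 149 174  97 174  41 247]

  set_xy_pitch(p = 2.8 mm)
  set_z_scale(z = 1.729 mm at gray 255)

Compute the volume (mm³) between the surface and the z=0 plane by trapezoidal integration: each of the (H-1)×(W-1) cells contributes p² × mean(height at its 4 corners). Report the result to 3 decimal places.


height_mm = gray/255 × 1.729; cell vol = 2.8² × mean(4 corners)
unit = 2.8² × 1.729 / (4×255) = 0.0132896 mm³ per gray-sum
row 0: Σ corner-gray over 12 cells = 6940  → 92.2296
row 1: Σ corner-gray over 12 cells = 6590  → 87.5783
row 2: Σ corner-gray over 12 cells = 6455  → 85.7842
row 3: Σ corner-gray over 12 cells = 7629  → 101.3861
row 4: Σ corner-gray over 12 cells = 7420  → 98.6086
row 5: Σ corner-gray over 12 cells = 6269  → 83.3123
row 6: Σ corner-gray over 12 cells = 5962  → 79.2324
row 7: Σ corner-gray over 12 cells = 6455  → 85.7842
row 8: Σ corner-gray over 12 cells = 5644  → 75.0063
row 9: Σ corner-gray over 12 cells = 5070  → 67.3781
row 10: Σ corner-gray over 12 cells = 5133  → 68.2154
row 11: Σ corner-gray over 12 cells = 4888  → 64.9594
row 12: Σ corner-gray over 12 cells = 5175  → 68.7735
Σ rows: total corner-gray = 79630  → 1058.2483 mm³

1058.248


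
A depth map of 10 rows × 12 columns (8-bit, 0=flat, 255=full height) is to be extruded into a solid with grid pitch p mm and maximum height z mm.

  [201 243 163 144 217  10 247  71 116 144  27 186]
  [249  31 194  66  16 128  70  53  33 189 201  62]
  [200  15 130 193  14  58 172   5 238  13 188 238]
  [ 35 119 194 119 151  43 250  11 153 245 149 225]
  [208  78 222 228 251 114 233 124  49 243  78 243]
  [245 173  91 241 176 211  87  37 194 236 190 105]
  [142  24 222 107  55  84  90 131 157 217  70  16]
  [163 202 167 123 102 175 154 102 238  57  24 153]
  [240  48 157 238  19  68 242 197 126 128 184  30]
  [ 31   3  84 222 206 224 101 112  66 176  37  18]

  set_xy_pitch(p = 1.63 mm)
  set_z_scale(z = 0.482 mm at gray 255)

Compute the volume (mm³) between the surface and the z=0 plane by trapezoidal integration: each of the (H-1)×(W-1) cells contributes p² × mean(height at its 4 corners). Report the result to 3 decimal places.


height_mm = gray/255 × 0.482; cell vol = 1.63² × mean(4 corners)
unit = 1.63² × 0.482 / (4×255) = 0.00125552 mm³ per gray-sum
row 0: Σ corner-gray over 11 cells = 5424  → 6.8099
row 1: Σ corner-gray over 11 cells = 4763  → 5.9800
row 2: Σ corner-gray over 11 cells = 5618  → 7.0535
row 3: Σ corner-gray over 11 cells = 6819  → 8.5614
row 4: Σ corner-gray over 11 cells = 7313  → 9.1816
row 5: Σ corner-gray over 11 cells = 6094  → 7.6511
row 6: Σ corner-gray over 11 cells = 5476  → 6.8752
row 7: Σ corner-gray over 11 cells = 6088  → 7.6436
row 8: Σ corner-gray over 11 cells = 5595  → 7.0246
Σ rows: total corner-gray = 53190  → 66.7809 mm³

66.781


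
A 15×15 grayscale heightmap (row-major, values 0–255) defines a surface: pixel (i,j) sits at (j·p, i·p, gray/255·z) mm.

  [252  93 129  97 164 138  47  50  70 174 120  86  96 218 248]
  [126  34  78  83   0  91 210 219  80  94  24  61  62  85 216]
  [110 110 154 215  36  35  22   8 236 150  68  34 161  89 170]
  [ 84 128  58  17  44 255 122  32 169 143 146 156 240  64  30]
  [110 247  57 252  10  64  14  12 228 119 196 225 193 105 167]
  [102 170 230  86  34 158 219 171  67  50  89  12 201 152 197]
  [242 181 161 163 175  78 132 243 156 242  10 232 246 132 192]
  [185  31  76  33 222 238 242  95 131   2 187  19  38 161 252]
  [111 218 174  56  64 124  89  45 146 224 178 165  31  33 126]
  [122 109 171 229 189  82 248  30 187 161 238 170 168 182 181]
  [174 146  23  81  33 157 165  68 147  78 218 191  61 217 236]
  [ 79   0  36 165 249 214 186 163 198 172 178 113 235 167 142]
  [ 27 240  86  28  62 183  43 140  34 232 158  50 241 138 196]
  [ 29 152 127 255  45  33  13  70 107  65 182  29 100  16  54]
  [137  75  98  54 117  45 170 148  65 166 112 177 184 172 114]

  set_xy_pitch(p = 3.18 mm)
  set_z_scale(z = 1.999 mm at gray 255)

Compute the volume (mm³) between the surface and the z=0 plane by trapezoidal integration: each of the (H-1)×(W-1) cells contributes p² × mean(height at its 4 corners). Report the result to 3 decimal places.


1962.113

height_mm = gray/255 × 1.999; cell vol = 3.18² × mean(4 corners)
unit = 3.18² × 1.999 / (4×255) = 0.0198183 mm³ per gray-sum
row 0: Σ corner-gray over 14 cells = 6048  → 119.8612
row 1: Σ corner-gray over 14 cells = 5500  → 109.0008
row 2: Σ corner-gray over 14 cells = 6178  → 122.4376
row 3: Σ corner-gray over 14 cells = 6983  → 138.3913
row 4: Σ corner-gray over 14 cells = 7298  → 144.6341
row 5: Σ corner-gray over 14 cells = 8313  → 164.7497
row 6: Σ corner-gray over 14 cells = 8123  → 160.9842
row 7: Σ corner-gray over 14 cells = 6718  → 133.1395
row 8: Σ corner-gray over 14 cells = 7962  → 157.7935
row 9: Σ corner-gray over 14 cells = 8211  → 162.7282
row 10: Σ corner-gray over 14 cells = 7953  → 157.6151
row 11: Σ corner-gray over 14 cells = 7866  → 155.8909
row 12: Σ corner-gray over 14 cells = 5964  → 118.1965
row 13: Σ corner-gray over 14 cells = 5888  → 116.6903
Σ rows: total corner-gray = 99005  → 1962.1129 mm³


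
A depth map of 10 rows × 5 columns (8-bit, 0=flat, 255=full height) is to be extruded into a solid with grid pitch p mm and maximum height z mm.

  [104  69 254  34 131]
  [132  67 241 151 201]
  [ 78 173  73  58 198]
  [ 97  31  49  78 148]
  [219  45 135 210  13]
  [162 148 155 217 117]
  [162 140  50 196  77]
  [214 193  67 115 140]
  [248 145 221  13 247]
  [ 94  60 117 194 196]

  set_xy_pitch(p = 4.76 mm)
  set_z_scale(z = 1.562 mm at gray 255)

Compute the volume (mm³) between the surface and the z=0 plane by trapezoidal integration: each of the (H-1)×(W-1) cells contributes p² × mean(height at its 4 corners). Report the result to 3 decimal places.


651.302

height_mm = gray/255 × 1.562; cell vol = 4.76² × mean(4 corners)
unit = 4.76² × 1.562 / (4×255) = 0.0346972 mm³ per gray-sum
row 0: Σ corner-gray over 4 cells = 2200  → 76.3339
row 1: Σ corner-gray over 4 cells = 2135  → 74.0786
row 2: Σ corner-gray over 4 cells = 1445  → 50.1375
row 3: Σ corner-gray over 4 cells = 1573  → 54.5787
row 4: Σ corner-gray over 4 cells = 2331  → 80.8792
row 5: Σ corner-gray over 4 cells = 2330  → 80.8445
row 6: Σ corner-gray over 4 cells = 2115  → 73.3846
row 7: Σ corner-gray over 4 cells = 2357  → 81.7814
row 8: Σ corner-gray over 4 cells = 2285  → 79.2832
Σ rows: total corner-gray = 18771  → 651.3016 mm³


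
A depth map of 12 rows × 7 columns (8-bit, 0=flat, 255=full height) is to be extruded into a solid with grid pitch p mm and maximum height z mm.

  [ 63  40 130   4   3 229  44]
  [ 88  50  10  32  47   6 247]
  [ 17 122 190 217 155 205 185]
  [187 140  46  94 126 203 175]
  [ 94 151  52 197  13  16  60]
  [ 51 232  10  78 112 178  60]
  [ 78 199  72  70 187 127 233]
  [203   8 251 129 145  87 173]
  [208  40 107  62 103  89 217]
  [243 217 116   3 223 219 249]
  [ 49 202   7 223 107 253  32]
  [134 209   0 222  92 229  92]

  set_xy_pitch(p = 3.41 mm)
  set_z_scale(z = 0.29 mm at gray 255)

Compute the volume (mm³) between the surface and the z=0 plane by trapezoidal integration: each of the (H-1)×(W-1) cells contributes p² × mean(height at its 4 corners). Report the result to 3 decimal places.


height_mm = gray/255 × 0.29; cell vol = 3.41² × mean(4 corners)
unit = 3.41² × 0.29 / (4×255) = 0.00330603 mm³ per gray-sum
row 0: Σ corner-gray over 6 cells = 1544  → 5.1045
row 1: Σ corner-gray over 6 cells = 2605  → 8.6122
row 2: Σ corner-gray over 6 cells = 3560  → 11.7695
row 3: Σ corner-gray over 6 cells = 2592  → 8.5692
row 4: Σ corner-gray over 6 cells = 2343  → 7.7460
row 5: Σ corner-gray over 6 cells = 2952  → 9.7594
row 6: Σ corner-gray over 6 cells = 3237  → 10.7016
row 7: Σ corner-gray over 6 cells = 2843  → 9.3990
row 8: Σ corner-gray over 6 cells = 3275  → 10.8272
row 9: Σ corner-gray over 6 cells = 3713  → 12.2753
row 10: Σ corner-gray over 6 cells = 3395  → 11.2240
Σ rows: total corner-gray = 32059  → 105.9880 mm³

105.988


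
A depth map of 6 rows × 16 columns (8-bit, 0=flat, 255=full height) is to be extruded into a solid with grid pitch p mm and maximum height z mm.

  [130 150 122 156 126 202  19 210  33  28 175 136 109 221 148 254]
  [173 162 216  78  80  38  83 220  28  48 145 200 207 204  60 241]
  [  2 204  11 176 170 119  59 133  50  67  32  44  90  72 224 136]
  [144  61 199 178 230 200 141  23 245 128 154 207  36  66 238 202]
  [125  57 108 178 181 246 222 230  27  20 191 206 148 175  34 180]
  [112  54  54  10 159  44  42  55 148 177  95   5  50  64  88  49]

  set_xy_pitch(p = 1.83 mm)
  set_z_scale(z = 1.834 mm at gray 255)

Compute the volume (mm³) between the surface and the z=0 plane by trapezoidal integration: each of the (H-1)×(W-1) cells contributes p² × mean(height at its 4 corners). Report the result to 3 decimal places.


height_mm = gray/255 × 1.834; cell vol = 1.83² × mean(4 corners)
unit = 1.83² × 1.834 / (4×255) = 0.00602145 mm³ per gray-sum
row 0: Σ corner-gray over 15 cells = 8006  → 48.2078
row 1: Σ corner-gray over 15 cells = 6992  → 42.1020
row 2: Σ corner-gray over 15 cells = 7598  → 45.7510
row 3: Σ corner-gray over 15 cells = 8909  → 53.6451
row 4: Σ corner-gray over 15 cells = 6602  → 39.7536
Σ rows: total corner-gray = 38107  → 229.4595 mm³

229.460


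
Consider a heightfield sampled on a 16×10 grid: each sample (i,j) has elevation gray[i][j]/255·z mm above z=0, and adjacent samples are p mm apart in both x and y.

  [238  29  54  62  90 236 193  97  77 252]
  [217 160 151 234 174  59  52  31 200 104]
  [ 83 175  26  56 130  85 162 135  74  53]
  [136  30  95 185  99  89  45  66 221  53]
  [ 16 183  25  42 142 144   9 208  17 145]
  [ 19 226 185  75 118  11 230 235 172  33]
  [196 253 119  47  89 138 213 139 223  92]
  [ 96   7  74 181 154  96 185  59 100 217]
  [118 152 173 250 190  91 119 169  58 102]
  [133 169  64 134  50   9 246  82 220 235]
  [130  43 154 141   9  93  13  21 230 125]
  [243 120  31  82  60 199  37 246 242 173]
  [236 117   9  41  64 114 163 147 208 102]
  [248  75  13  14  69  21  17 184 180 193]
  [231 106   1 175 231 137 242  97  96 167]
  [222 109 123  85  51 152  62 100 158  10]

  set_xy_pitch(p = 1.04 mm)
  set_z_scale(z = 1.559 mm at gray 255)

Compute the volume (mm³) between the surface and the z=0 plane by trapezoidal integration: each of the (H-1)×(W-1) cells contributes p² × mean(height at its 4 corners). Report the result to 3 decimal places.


height_mm = gray/255 × 1.559; cell vol = 1.04² × mean(4 corners)
unit = 1.04² × 1.559 / (4×255) = 0.00165315 mm³ per gray-sum
row 0: Σ corner-gray over 9 cells = 4609  → 7.6194
row 1: Σ corner-gray over 9 cells = 4265  → 7.0507
row 2: Σ corner-gray over 9 cells = 3671  → 6.0687
row 3: Σ corner-gray over 9 cells = 3550  → 5.8687
row 4: Σ corner-gray over 9 cells = 4257  → 7.0375
row 5: Σ corner-gray over 9 cells = 5286  → 8.7386
row 6: Σ corner-gray over 9 cells = 4755  → 7.8607
row 7: Σ corner-gray over 9 cells = 4649  → 7.6855
row 8: Σ corner-gray over 9 cells = 4940  → 8.1666
row 9: Σ corner-gray over 9 cells = 3979  → 6.5779
row 10: Σ corner-gray over 9 cells = 4113  → 6.7994
row 11: Σ corner-gray over 9 cells = 4514  → 7.4623
row 12: Σ corner-gray over 9 cells = 3651  → 6.0357
row 13: Σ corner-gray over 9 cells = 4155  → 6.8688
row 14: Σ corner-gray over 9 cells = 4480  → 7.4061
Σ rows: total corner-gray = 64874  → 107.2465 mm³

107.247
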